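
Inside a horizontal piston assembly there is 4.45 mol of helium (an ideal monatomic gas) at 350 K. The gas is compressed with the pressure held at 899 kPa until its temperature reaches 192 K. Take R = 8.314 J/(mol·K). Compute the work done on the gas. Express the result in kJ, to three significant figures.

Isobaric: W = P ΔV = nR ΔT.
W = (4.45)(8.314)(192 − 350) = -5846 J.
Work on gas = −W_by = 5846 J.

W ≈ 5.85 kJ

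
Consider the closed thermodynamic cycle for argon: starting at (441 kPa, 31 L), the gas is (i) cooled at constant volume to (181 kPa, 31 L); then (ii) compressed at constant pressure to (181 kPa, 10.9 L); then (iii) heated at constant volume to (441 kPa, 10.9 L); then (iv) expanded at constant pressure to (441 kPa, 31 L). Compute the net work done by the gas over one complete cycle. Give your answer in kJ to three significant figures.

Constant-volume legs do no work.
W(ii) = (181)(10.9 − 31) = -3638 J; W(iv) = (441)(31 − 10.9) = 8864 J.
W_net = -3638 + 8864 = 5226 J (the clockwise enclosed area).

W_net ≈ 5.23 kJ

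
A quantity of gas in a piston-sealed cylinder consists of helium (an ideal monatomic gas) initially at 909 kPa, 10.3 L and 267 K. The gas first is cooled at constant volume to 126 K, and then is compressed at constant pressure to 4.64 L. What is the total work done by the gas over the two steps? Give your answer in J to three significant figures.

W_total ≈ -2430 J

Step 1 (isochoric): W = 0 (constant volume).
After step 1: P = 429 kPa (V unchanged).
Step 2 (isobaric): W = PΔV = (429 kPa)(4.64 − 10.3 L) = -2428 J.
W_total = 0 − 2428 = -2428 J.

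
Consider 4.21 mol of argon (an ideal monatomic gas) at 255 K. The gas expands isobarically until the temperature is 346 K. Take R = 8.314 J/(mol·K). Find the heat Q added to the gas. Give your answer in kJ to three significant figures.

Q ≈ 7.96 kJ

Isobaric: W = nRΔT = (4.21)(8.314)(91) = 3185 J.
ΔU = nCᵥΔT with Cᵥ = 3R/2: ΔU = (4.21)(12.47)(91) = 4778 J.
Q = ΔU + W = 4778 + 3185 = 7963 J.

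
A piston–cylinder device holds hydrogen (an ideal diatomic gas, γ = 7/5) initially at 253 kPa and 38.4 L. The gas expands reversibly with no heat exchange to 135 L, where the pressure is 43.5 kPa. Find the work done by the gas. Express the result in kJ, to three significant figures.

Adiabatic: W = (P₁V₁ − P₂V₂)/(γ − 1) with γ = 7/5.
P₁V₁ = 9715 J, P₂V₂ = 5872 J.
W = (9715 − 5872) / 0.4 = 9607 J.

W ≈ 9.61 kJ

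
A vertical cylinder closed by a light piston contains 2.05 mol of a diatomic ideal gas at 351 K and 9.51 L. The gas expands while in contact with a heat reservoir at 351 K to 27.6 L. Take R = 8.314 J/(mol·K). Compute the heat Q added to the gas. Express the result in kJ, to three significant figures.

Isothermal ⇒ ΔU = 0, so Q = W = nRT ln(V₂/V₁).
Q = (2.05)(8.314)(351) ln(27.6/9.51) = 5982 × 1.065 = 6374 J.

Q ≈ 6.37 kJ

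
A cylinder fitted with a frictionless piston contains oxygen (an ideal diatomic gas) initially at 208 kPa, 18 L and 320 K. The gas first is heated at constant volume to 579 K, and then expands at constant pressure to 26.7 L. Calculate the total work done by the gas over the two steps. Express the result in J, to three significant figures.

Step 1 (isochoric): W = 0 (constant volume).
After step 1: P = 376.4 kPa (V unchanged).
Step 2 (isobaric): W = PΔV = (376.4 kPa)(26.7 − 18 L) = 3274 J.
W_total = 0 + 3274 = 3274 J.

W_total ≈ 3270 J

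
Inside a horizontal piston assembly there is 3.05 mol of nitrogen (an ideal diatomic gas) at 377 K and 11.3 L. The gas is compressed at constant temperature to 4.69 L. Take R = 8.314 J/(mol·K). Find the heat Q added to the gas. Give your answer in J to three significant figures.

Q ≈ -8410 J

Isothermal ⇒ ΔU = 0, so Q = W = nRT ln(V₂/V₁).
Q = (3.05)(8.314)(377) ln(4.69/11.3) = 9560 × -0.8794 = -8407 J.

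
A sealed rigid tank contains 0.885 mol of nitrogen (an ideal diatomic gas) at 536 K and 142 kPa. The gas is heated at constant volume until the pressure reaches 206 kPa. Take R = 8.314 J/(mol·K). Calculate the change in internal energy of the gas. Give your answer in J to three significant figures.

ΔU ≈ 4440 J

Constant volume ⇒ W = 0, so Q = ΔU = nCᵥΔT with Cᵥ = 5R/2 = 20.79 J/(mol·K).
At constant V, T₂/T₁ = P₂/P₁ ⇒ ΔT = T₁(P₂/P₁ − 1) = 536·(206/142 − 1) = 241.6 K.
ΔU = (0.885)(20.79)(241.6) = 4444 J.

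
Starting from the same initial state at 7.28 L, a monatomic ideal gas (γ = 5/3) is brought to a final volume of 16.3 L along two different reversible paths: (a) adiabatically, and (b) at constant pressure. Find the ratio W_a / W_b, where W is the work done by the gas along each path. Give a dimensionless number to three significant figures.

Path (a) adiabatic: W = P₁V₁(1 − (V₁/V₂)^(γ−1))/(γ−1) → W_a/(P₁V₁) = 0.6236.
Path (b) isobaric: W = P₁(V₂ − V₁) → W_b/(P₁V₁) = 1.239.
W_a / W_b = 0.6236 / 1.239 = 0.5033.

W_a / W_b ≈ 0.503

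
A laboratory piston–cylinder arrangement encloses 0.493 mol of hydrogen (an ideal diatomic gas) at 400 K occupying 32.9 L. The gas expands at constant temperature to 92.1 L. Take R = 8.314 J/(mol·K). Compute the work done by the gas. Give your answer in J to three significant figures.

W ≈ 1690 J

Isothermal: W = nRT ln(V₂/V₁).
W = (0.493)(8.314)(400) × ln(92.1/32.9)
  = 1640 × 1.029
W_by_gas = 1688 J.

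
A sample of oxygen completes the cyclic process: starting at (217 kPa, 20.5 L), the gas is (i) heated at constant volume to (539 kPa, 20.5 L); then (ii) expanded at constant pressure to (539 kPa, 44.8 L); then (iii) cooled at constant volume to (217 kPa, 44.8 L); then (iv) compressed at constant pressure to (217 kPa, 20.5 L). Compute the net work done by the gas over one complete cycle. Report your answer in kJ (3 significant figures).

Constant-volume legs do no work.
W(ii) = (539)(44.8 − 20.5) = 13098 J; W(iv) = (217)(20.5 − 44.8) = -5273 J.
W_net = 13098 − 5273 = 7825 J (the clockwise enclosed area).

W_net ≈ 7.82 kJ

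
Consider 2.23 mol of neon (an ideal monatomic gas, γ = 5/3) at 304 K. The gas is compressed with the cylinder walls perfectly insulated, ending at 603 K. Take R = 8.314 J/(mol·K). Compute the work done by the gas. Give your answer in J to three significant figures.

W ≈ -8320 J

Adiabatic ⇒ Q = 0, so W_by = −ΔU = nCᵥ(T₁ − T₂).
Cᵥ = 3R/2 = 12.47 J/(mol·K).
W = (2.23)(12.47)(304 − 603) = -8315 J.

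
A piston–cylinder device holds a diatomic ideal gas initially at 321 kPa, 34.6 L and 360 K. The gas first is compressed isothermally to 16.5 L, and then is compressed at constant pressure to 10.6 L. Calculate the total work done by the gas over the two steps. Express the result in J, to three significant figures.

W_total ≈ -12200 J

Step 1 (isothermal): W = P₁V₁ ln(V₂/V₁) = (11107) ln(16.5/34.6) = -8224 J.
After step 1: P = 673.1 kPa, V = 16.5 L, T = 360 K.
Step 2 (isobaric): W = PΔV = (673.1 kPa)(10.6 − 16.5 L) = -3971 J.
W_total = -8224 − 3971 = -12196 J.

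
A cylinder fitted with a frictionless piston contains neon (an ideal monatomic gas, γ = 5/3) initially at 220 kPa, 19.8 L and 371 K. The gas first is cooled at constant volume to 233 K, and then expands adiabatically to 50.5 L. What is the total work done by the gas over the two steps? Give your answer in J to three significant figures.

W_total ≈ 1910 J

Step 1 (isochoric): W = 0 (constant volume).
After step 1: P = 138.2 kPa (V unchanged).
Step 2 (adiabatic): W = (P₁V₁ − P₂V₂)/(γ−1) = (2736 − 1465)/0.667 = 1905 J.
W_total = 0 + 1905 = 1905 J.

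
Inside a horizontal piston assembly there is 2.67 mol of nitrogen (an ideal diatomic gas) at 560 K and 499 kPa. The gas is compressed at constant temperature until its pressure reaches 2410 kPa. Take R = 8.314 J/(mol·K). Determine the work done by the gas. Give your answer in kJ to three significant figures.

W ≈ -19.6 kJ

Isothermal process: W = nRT ln(V₂/V₁) = nRT ln(P₁/P₂).
W = (2.67)(8.314)(560) × ln(499/2410)
  = 12431 × ln(0.2071) = 12431 × -1.575
W_by_gas = -19576 J.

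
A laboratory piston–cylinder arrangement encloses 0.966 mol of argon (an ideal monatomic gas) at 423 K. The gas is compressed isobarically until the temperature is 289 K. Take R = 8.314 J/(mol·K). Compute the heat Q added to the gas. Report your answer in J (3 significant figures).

Q ≈ -2690 J

Isobaric: W = nRΔT = (0.966)(8.314)(-134) = -1076 J.
ΔU = nCᵥΔT with Cᵥ = 3R/2: ΔU = (0.966)(12.47)(-134) = -1614 J.
Q = ΔU + W = -1614 − 1076 = -2690 J.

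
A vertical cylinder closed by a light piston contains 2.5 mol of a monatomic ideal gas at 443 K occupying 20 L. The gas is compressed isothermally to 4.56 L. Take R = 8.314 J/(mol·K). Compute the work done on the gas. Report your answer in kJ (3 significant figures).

W ≈ 13.6 kJ

Isothermal: W = nRT ln(V₂/V₁).
W = (2.5)(8.314)(443) × ln(4.56/20)
  = 9208 × -1.478
W_by_gas = -13613 J; work on gas = −W_by = 13613 J.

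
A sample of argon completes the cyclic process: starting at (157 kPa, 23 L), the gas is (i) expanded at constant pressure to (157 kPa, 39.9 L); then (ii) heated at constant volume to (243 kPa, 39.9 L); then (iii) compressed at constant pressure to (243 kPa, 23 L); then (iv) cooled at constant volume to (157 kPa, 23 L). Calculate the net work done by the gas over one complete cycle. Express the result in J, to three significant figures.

Constant-volume legs do no work.
W(i) = (157)(39.9 − 23) = 2653 J; W(iii) = (243)(23 − 39.9) = -4107 J.
W_net = 2653 − 4107 = -1453 J (the counter-clockwise enclosed area).

W_net ≈ -1450 J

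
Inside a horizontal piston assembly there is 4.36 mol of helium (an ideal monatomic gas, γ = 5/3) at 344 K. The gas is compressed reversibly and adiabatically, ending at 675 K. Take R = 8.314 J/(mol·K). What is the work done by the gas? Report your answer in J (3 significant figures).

W ≈ -18000 J

Adiabatic ⇒ Q = 0, so W_by = −ΔU = nCᵥ(T₁ − T₂).
Cᵥ = 3R/2 = 12.47 J/(mol·K).
W = (4.36)(12.47)(344 − 675) = -17998 J.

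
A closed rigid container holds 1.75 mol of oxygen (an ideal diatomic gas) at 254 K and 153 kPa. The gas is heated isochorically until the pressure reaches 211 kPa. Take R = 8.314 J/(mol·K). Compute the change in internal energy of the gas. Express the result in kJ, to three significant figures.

Constant volume ⇒ W = 0, so Q = ΔU = nCᵥΔT with Cᵥ = 5R/2 = 20.79 J/(mol·K).
At constant V, T₂/T₁ = P₂/P₁ ⇒ ΔT = T₁(P₂/P₁ − 1) = 254·(211/153 − 1) = 96.29 K.
ΔU = (1.75)(20.79)(96.29) = 3502 J.

ΔU ≈ 3.50 kJ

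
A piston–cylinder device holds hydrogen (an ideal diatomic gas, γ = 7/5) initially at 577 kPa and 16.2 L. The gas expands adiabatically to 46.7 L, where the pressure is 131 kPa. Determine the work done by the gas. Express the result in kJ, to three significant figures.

W ≈ 8.07 kJ

Adiabatic: W = (P₁V₁ − P₂V₂)/(γ − 1) with γ = 7/5.
P₁V₁ = 9347 J, P₂V₂ = 6118 J.
W = (9347 − 6118) / 0.4 = 8074 J.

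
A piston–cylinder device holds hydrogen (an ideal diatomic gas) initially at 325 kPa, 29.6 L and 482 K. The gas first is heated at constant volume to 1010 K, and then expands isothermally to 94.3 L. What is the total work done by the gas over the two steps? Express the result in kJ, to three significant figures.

W_total ≈ 23.4 kJ

Step 1 (isochoric): W = 0 (constant volume).
After step 1: P = 681 kPa (V unchanged).
Step 2 (isothermal): W = P₁V₁ ln(V₂/V₁) = (20158) ln(94.3/29.6) = 23357 J.
W_total = 0 + 23357 = 23357 J.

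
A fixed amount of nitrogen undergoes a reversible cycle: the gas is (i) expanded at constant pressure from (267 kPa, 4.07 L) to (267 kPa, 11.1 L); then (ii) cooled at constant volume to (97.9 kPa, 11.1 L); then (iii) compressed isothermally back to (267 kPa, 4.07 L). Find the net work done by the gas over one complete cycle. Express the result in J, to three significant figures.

Leg (i): W = PΔV = (267)(11.1 − 4.07) = 1877 J.
Leg (ii): W = 0.
Leg (iii): W = PᵢVᵢ ln(V_f/Vᵢ) = (1087) ln(4.07/11.1) = -1090 J.
W_net = 1877 − 1090 = 786.7 J.

W_net ≈ 787 J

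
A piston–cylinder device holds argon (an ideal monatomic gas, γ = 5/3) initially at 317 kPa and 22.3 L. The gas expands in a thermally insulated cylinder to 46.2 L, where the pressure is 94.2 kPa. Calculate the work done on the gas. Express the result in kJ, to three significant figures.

W ≈ -4.08 kJ

Adiabatic: W = (P₁V₁ − P₂V₂)/(γ − 1) with γ = 5/3.
P₁V₁ = 7069 J, P₂V₂ = 4352 J.
W = (7069 − 4352) / 0.6667 = 4076 J.
Work on gas = −W_by = -4076 J.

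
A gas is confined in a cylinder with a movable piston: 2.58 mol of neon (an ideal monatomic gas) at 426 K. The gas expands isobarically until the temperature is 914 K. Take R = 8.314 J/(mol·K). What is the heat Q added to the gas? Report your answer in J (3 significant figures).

Q ≈ 26200 J

Isobaric: W = nRΔT = (2.58)(8.314)(488) = 10468 J.
ΔU = nCᵥΔT with Cᵥ = 3R/2: ΔU = (2.58)(12.47)(488) = 15701 J.
Q = ΔU + W = 15701 + 10468 = 26169 J.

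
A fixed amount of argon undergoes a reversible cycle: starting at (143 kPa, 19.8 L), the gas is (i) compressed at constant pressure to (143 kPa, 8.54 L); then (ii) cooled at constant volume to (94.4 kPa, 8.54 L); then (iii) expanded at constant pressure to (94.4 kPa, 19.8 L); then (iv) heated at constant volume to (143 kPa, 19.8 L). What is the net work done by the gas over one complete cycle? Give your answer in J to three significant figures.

W_net ≈ -547 J

Constant-volume legs do no work.
W(i) = (143)(8.54 − 19.8) = -1610 J; W(iii) = (94.4)(19.8 − 8.54) = 1063 J.
W_net = -1610 + 1063 = -547.2 J (the counter-clockwise enclosed area).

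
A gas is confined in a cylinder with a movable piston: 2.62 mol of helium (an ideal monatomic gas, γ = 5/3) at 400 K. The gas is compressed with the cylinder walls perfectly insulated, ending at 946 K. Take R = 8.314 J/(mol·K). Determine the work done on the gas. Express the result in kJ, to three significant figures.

W ≈ 17.8 kJ

Adiabatic ⇒ Q = 0, so W_by = −ΔU = nCᵥ(T₁ − T₂).
Cᵥ = 3R/2 = 12.47 J/(mol·K).
W = (2.62)(12.47)(400 − 946) = -17840 J.
Work on gas = −W_by = 17840 J.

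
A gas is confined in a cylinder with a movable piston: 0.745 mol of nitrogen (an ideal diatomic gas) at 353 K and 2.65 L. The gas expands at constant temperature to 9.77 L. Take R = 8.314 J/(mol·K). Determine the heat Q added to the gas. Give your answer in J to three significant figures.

Isothermal ⇒ ΔU = 0, so Q = W = nRT ln(V₂/V₁).
Q = (0.745)(8.314)(353) ln(9.77/2.65) = 2186 × 1.305 = 2853 J.

Q ≈ 2850 J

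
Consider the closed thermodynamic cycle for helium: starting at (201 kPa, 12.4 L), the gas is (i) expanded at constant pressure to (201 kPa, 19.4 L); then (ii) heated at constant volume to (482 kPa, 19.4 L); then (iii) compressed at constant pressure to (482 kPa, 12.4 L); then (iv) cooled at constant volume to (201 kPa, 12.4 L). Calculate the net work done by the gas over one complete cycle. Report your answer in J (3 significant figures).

Constant-volume legs do no work.
W(i) = (201)(19.4 − 12.4) = 1407 J; W(iii) = (482)(12.4 − 19.4) = -3374 J.
W_net = 1407 − 3374 = -1967 J (the counter-clockwise enclosed area).

W_net ≈ -1970 J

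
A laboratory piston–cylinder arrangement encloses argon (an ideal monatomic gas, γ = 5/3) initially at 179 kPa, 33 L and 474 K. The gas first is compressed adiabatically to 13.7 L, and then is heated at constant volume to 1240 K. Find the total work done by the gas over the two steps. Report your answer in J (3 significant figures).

W_total ≈ -7060 J

Step 1 (adiabatic): W = (P₁V₁ − P₂V₂)/(γ−1) = (5907 − 10614)/0.667 = -7061 J.
Step 2 (isochoric): W = 0 (constant volume).
W_total = -7061 + 0 = -7061 J.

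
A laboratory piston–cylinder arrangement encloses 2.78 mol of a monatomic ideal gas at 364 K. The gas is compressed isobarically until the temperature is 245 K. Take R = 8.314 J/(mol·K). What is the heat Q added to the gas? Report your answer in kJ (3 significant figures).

Q ≈ -6.88 kJ

Isobaric: W = nRΔT = (2.78)(8.314)(-119) = -2750 J.
ΔU = nCᵥΔT with Cᵥ = 3R/2: ΔU = (2.78)(12.47)(-119) = -4126 J.
Q = ΔU + W = -4126 − 2750 = -6876 J.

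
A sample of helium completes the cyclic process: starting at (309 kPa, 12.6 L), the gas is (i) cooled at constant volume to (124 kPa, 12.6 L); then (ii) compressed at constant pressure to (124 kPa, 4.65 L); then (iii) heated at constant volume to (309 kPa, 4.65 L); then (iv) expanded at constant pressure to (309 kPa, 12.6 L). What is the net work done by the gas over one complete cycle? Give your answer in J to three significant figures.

W_net ≈ 1470 J

Constant-volume legs do no work.
W(ii) = (124)(4.65 − 12.6) = -985.8 J; W(iv) = (309)(12.6 − 4.65) = 2457 J.
W_net = -985.8 + 2457 = 1471 J (the clockwise enclosed area).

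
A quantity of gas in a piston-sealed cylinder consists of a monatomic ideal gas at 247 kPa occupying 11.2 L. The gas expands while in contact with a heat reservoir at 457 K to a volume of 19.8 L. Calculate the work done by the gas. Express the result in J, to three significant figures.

Isothermal: W = nRT ln(V₂/V₁) = P₁V₁ ln(V₂/V₁).
P₁V₁ = (247 kPa)(11.2 L) = 2766 J.
W = 2766 × ln(19.8/11.2) = 2766 × 0.5698
W_by_gas = 1576 J.

W ≈ 1580 J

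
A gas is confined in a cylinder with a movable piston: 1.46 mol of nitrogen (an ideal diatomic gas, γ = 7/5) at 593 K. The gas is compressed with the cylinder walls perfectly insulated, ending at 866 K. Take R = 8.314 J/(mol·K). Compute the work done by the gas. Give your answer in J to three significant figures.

W ≈ -8280 J

Adiabatic ⇒ Q = 0, so W_by = −ΔU = nCᵥ(T₁ − T₂).
Cᵥ = 5R/2 = 20.79 J/(mol·K).
W = (1.46)(20.79)(593 − 866) = -8284 J.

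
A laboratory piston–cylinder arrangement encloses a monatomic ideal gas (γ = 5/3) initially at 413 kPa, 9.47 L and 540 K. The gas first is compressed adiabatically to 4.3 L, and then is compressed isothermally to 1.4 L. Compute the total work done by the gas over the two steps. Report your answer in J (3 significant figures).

W_total ≈ -11500 J

Step 1 (adiabatic): W = (P₁V₁ − P₂V₂)/(γ−1) = (3911 − 6620)/0.667 = -4064 J.
After step 1: P = 1540 kPa, V = 4.3 L, T = 914.1 K.
Step 2 (isothermal): W = P₁V₁ ln(V₂/V₁) = (6620) ln(1.4/4.3) = -7429 J.
W_total = -4064 − 7429 = -11493 J.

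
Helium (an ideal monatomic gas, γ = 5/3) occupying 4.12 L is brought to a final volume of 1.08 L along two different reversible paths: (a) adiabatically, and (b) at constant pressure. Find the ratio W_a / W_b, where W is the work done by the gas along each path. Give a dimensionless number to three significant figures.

W_a / W_b ≈ 2.93

Path (a) adiabatic: W = P₁V₁(1 − (V₁/V₂)^(γ−1))/(γ−1) → W_a/(P₁V₁) = -2.162.
Path (b) isobaric: W = P₁(V₂ − V₁) → W_b/(P₁V₁) = -0.7379.
W_a / W_b = -2.162 / -0.7379 = 2.93.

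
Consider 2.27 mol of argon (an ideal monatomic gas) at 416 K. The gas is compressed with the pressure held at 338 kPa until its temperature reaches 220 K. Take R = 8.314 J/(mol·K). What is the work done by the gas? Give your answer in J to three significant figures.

W ≈ -3700 J

Isobaric: W = P ΔV = nR ΔT.
W = (2.27)(8.314)(220 − 416) = -3699 J.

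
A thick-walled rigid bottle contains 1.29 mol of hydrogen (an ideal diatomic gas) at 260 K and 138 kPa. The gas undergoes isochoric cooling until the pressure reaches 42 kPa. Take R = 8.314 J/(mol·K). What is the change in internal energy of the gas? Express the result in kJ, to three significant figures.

ΔU ≈ -4.85 kJ

Constant volume ⇒ W = 0, so Q = ΔU = nCᵥΔT with Cᵥ = 5R/2 = 20.79 J/(mol·K).
At constant V, T₂/T₁ = P₂/P₁ ⇒ ΔT = T₁(P₂/P₁ − 1) = 260·(42/138 − 1) = -180.9 K.
ΔU = (1.29)(20.79)(-180.9) = -4850 J.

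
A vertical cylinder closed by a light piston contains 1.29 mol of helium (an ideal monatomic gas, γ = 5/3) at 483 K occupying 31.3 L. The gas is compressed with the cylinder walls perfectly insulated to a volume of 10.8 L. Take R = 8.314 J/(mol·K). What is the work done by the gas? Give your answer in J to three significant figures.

W ≈ -8020 J

Adiabatic: TV^(γ−1) = const with γ = 5/3.
T₂ = T₁ (V₁/V₂)^(γ−1) = 483 × (31.3/10.8)^0.667 = 483 × 2.033 = 981.8 K.
W_by = nCᵥ(T₁ − T₂) = (1.29)(12.47)(483 − 981.8) = -8025 J.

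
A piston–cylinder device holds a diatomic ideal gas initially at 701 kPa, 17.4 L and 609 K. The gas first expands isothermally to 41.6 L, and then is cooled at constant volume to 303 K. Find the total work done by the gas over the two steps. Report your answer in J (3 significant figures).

W_total ≈ 10600 J

Step 1 (isothermal): W = P₁V₁ ln(V₂/V₁) = (12197) ln(41.6/17.4) = 10632 J.
Step 2 (isochoric): W = 0 (constant volume).
W_total = 10632 + 0 = 10632 J.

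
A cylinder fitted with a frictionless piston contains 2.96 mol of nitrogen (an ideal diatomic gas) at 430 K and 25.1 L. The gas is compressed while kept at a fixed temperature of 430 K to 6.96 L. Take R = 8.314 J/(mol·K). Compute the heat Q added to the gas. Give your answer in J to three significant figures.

Q ≈ -13600 J

Isothermal ⇒ ΔU = 0, so Q = W = nRT ln(V₂/V₁).
Q = (2.96)(8.314)(430) ln(6.96/25.1) = 10582 × -1.283 = -13573 J.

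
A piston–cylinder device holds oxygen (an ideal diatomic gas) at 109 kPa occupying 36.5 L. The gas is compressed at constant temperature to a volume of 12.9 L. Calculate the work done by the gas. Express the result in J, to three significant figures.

W ≈ -4140 J

Isothermal: W = nRT ln(V₂/V₁) = P₁V₁ ln(V₂/V₁).
P₁V₁ = (109 kPa)(36.5 L) = 3978 J.
W = 3978 × ln(12.9/36.5) = 3978 × -1.04
W_by_gas = -4138 J.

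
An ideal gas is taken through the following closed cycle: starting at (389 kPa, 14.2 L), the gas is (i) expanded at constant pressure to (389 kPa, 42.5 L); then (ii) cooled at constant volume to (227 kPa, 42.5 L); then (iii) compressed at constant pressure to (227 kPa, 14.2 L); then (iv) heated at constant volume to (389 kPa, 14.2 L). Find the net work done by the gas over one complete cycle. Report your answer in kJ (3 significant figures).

W_net ≈ 4.58 kJ

Constant-volume legs do no work.
W(i) = (389)(42.5 − 14.2) = 11009 J; W(iii) = (227)(14.2 − 42.5) = -6424 J.
W_net = 11009 − 6424 = 4585 J (the clockwise enclosed area).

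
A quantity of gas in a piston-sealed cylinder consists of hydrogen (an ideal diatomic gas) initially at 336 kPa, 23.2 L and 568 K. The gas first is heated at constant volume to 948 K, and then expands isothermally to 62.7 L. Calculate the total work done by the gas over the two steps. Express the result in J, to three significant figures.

W_total ≈ 12900 J

Step 1 (isochoric): W = 0 (constant volume).
After step 1: P = 560.8 kPa (V unchanged).
Step 2 (isothermal): W = P₁V₁ ln(V₂/V₁) = (13010) ln(62.7/23.2) = 12935 J.
W_total = 0 + 12935 = 12935 J.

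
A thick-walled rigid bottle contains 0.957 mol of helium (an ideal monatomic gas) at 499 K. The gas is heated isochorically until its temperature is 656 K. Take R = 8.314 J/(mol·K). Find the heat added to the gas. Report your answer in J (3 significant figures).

Q ≈ 1870 J

Constant volume ⇒ W = 0, so Q = ΔU = nCᵥΔT with Cᵥ = 3R/2 = 12.47 J/(mol·K).
ΔU = (0.957)(12.47)(656 − 499) = 1874 J.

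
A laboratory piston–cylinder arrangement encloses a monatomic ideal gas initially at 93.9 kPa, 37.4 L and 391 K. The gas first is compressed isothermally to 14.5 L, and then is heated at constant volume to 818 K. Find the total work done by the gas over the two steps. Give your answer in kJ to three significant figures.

Step 1 (isothermal): W = P₁V₁ ln(V₂/V₁) = (3512) ln(14.5/37.4) = -3328 J.
Step 2 (isochoric): W = 0 (constant volume).
W_total = -3328 + 0 = -3328 J.

W_total ≈ -3.33 kJ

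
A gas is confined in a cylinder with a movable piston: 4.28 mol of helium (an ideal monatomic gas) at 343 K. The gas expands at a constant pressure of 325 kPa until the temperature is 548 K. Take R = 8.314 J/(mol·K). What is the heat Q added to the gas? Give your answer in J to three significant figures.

Isobaric: W = nRΔT = (4.28)(8.314)(205) = 7295 J.
ΔU = nCᵥΔT with Cᵥ = 3R/2: ΔU = (4.28)(12.47)(205) = 10942 J.
Q = ΔU + W = 10942 + 7295 = 18237 J.

Q ≈ 18200 J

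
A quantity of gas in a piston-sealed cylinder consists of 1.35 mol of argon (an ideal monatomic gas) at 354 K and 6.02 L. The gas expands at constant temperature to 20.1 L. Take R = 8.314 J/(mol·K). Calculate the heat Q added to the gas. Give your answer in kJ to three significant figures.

Q ≈ 4.79 kJ

Isothermal ⇒ ΔU = 0, so Q = W = nRT ln(V₂/V₁).
Q = (1.35)(8.314)(354) ln(20.1/6.02) = 3973 × 1.206 = 4790 J.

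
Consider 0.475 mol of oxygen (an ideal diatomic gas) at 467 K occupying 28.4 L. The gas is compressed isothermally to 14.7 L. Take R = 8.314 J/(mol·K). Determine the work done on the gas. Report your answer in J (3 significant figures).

W ≈ 1210 J

Isothermal: W = nRT ln(V₂/V₁).
W = (0.475)(8.314)(467) × ln(14.7/28.4)
  = 1844 × -0.6585
W_by_gas = -1215 J; work on gas = −W_by = 1215 J.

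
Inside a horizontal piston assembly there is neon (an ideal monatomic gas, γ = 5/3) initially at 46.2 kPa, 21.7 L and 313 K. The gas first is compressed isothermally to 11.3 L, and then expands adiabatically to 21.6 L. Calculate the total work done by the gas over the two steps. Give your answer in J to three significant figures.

W_total ≈ -127 J

Step 1 (isothermal): W = P₁V₁ ln(V₂/V₁) = (1003) ln(11.3/21.7) = -654.2 J.
After step 1: P = 88.72 kPa, V = 11.3 L, T = 313 K.
Step 2 (adiabatic): W = (P₁V₁ − P₂V₂)/(γ−1) = (1003 − 650.9)/0.667 = 527.5 J.
W_total = -654.2 + 527.5 = -126.7 J.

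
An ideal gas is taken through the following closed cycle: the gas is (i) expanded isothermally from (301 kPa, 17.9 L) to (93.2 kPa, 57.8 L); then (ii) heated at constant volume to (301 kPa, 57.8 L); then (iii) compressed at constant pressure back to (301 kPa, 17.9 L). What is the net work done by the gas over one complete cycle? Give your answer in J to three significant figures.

W_net ≈ -5690 J

Leg (i): W = PᵢVᵢ ln(V_f/Vᵢ) = (5388) ln(57.8/17.9) = 6316 J.
Leg (ii): W = 0.
Leg (iii): W = PΔV = (301)(17.9 − 57.8) = -12010 J.
W_net = 6316 − 12010 = -5694 J.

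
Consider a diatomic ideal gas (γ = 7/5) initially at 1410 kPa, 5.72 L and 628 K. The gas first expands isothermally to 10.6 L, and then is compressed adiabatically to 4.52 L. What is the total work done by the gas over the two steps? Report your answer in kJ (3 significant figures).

W_total ≈ -3.22 kJ

Step 1 (isothermal): W = P₁V₁ ln(V₂/V₁) = (8065) ln(10.6/5.72) = 4975 J.
After step 1: P = 760.9 kPa, V = 10.6 L, T = 628 K.
Step 2 (adiabatic): W = (P₁V₁ − P₂V₂)/(γ−1) = (8065 − 11342)/0.4 = -8192 J.
W_total = 4975 − 8192 = -3216 J.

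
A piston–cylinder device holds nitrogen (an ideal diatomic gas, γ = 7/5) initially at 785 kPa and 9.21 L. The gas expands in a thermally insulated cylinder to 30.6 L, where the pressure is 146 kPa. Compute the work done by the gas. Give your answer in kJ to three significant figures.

Adiabatic: W = (P₁V₁ − P₂V₂)/(γ − 1) with γ = 7/5.
P₁V₁ = 7230 J, P₂V₂ = 4468 J.
W = (7230 − 4468) / 0.4 = 6906 J.

W ≈ 6.91 kJ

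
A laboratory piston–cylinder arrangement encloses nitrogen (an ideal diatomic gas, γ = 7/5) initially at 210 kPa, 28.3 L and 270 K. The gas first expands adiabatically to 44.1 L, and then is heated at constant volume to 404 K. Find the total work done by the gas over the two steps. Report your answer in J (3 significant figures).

Step 1 (adiabatic): W = (P₁V₁ − P₂V₂)/(γ−1) = (5943 − 4977)/0.4 = 2416 J.
Step 2 (isochoric): W = 0 (constant volume).
W_total = 2416 + 0 = 2416 J.

W_total ≈ 2420 J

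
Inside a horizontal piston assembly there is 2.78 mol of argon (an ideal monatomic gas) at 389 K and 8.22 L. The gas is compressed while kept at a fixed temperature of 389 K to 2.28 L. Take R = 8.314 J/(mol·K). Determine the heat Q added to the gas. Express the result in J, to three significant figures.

Q ≈ -11500 J

Isothermal ⇒ ΔU = 0, so Q = W = nRT ln(V₂/V₁).
Q = (2.78)(8.314)(389) ln(2.28/8.22) = 8991 × -1.282 = -11530 J.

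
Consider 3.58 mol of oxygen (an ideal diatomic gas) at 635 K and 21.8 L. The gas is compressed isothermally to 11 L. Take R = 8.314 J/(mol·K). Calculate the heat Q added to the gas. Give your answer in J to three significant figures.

Isothermal ⇒ ΔU = 0, so Q = W = nRT ln(V₂/V₁).
Q = (3.58)(8.314)(635) ln(11/21.8) = 18900 × -0.684 = -12928 J.

Q ≈ -12900 J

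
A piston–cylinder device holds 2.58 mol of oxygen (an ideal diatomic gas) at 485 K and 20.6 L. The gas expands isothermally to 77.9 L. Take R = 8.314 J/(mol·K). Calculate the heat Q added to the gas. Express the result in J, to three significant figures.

Isothermal ⇒ ΔU = 0, so Q = W = nRT ln(V₂/V₁).
Q = (2.58)(8.314)(485) ln(77.9/20.6) = 10403 × 1.33 = 13838 J.

Q ≈ 13800 J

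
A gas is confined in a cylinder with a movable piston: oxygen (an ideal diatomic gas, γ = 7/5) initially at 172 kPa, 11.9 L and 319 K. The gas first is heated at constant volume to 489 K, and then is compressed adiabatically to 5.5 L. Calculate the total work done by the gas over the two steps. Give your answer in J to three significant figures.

Step 1 (isochoric): W = 0 (constant volume).
After step 1: P = 263.7 kPa (V unchanged).
Step 2 (adiabatic): W = (P₁V₁ − P₂V₂)/(γ−1) = (3138 − 4272)/0.4 = -2837 J.
W_total = 0 − 2837 = -2837 J.

W_total ≈ -2840 J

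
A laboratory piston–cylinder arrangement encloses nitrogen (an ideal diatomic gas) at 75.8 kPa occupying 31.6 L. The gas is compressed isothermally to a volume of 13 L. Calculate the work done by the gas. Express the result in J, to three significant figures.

Isothermal: W = nRT ln(V₂/V₁) = P₁V₁ ln(V₂/V₁).
P₁V₁ = (75.8 kPa)(31.6 L) = 2395 J.
W = 2395 × ln(13/31.6) = 2395 × -0.8882
W_by_gas = -2128 J.

W ≈ -2130 J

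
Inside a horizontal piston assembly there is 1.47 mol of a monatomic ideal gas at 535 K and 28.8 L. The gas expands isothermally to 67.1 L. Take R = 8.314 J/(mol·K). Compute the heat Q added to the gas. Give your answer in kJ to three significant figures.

Q ≈ 5.53 kJ

Isothermal ⇒ ΔU = 0, so Q = W = nRT ln(V₂/V₁).
Q = (1.47)(8.314)(535) ln(67.1/28.8) = 6539 × 0.8458 = 5530 J.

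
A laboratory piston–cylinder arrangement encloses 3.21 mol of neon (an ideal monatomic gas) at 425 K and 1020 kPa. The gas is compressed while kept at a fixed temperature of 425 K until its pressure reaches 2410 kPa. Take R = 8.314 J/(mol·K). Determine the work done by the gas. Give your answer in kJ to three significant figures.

Isothermal process: W = nRT ln(V₂/V₁) = nRT ln(P₁/P₂).
W = (3.21)(8.314)(425) × ln(1020/2410)
  = 11342 × ln(0.4232) = 11342 × -0.8598
W_by_gas = -9752 J.

W ≈ -9.75 kJ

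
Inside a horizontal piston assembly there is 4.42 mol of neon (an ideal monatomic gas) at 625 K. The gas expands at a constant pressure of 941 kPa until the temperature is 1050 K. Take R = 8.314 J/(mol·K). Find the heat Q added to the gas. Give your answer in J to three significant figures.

Q ≈ 39000 J

Isobaric: W = nRΔT = (4.42)(8.314)(425) = 15618 J.
ΔU = nCᵥΔT with Cᵥ = 3R/2: ΔU = (4.42)(12.47)(425) = 23427 J.
Q = ΔU + W = 23427 + 15618 = 39045 J.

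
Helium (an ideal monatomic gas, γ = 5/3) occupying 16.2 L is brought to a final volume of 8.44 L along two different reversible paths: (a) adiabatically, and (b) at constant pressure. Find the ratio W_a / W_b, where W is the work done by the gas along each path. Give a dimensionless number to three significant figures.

W_a / W_b ≈ 1.71

Path (a) adiabatic: W = P₁V₁(1 − (V₁/V₂)^(γ−1))/(γ−1) → W_a/(P₁V₁) = -0.8167.
Path (b) isobaric: W = P₁(V₂ − V₁) → W_b/(P₁V₁) = -0.479.
W_a / W_b = -0.8167 / -0.479 = 1.705.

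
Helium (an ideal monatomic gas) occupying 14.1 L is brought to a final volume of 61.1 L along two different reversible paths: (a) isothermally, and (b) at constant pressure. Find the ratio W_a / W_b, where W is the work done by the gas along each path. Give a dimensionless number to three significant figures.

W_a / W_b ≈ 0.440

Path (a) isothermal: W = P₁V₁ ln(V₂/V₁) → W_a/(P₁V₁) = 1.466.
Path (b) isobaric: W = P₁(V₂ − V₁) → W_b/(P₁V₁) = 3.333.
W_a / W_b = 1.466 / 3.333 = 0.4399.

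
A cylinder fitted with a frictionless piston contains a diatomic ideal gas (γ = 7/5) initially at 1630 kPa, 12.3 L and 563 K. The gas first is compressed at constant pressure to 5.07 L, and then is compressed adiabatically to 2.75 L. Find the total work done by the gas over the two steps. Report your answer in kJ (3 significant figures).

Step 1 (isobaric): W = PΔV = (1630 kPa)(5.07 − 12.3 L) = -11785 J.
After step 1: P = 1630 kPa, V = 5.07 L, T = 232.1 K.
Step 2 (adiabatic): W = (P₁V₁ − P₂V₂)/(γ−1) = (8264 − 10555)/0.4 = -5728 J.
W_total = -11785 − 5728 = -17513 J.

W_total ≈ -17.5 kJ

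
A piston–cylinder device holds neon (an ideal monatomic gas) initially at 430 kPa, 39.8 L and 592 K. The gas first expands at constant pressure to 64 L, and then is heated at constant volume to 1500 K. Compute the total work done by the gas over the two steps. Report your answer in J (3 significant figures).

Step 1 (isobaric): W = PΔV = (430 kPa)(64 − 39.8 L) = 10406 J.
Step 2 (isochoric): W = 0 (constant volume).
W_total = 10406 + 0 = 10406 J.

W_total ≈ 10400 J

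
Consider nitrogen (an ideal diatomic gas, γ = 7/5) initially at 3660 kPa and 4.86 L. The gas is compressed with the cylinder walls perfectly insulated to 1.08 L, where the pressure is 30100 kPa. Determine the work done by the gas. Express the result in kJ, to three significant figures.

W ≈ -36.8 kJ

Adiabatic: W = (P₁V₁ − P₂V₂)/(γ − 1) with γ = 7/5.
P₁V₁ = 17788 J, P₂V₂ = 32508 J.
W = (17788 − 32508) / 0.4 = -36801 J.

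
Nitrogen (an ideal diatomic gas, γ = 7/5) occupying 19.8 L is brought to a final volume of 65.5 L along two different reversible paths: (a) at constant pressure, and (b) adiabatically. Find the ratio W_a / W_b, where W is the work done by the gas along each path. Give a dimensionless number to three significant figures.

W_a / W_b ≈ 2.43

Path (a) isobaric: W = P₁(V₂ − V₁) → W_a/(P₁V₁) = 2.308.
Path (b) adiabatic: W = P₁V₁(1 − (V₁/V₂)^(γ−1))/(γ−1) → W_b/(P₁V₁) = 0.9508.
W_a / W_b = 2.308 / 0.9508 = 2.428.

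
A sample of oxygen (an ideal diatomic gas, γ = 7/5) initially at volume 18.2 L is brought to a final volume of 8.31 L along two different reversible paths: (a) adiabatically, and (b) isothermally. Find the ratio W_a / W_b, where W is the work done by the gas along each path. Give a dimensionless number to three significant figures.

W_a / W_b ≈ 1.17

Path (a) adiabatic: W = P₁V₁(1 − (V₁/V₂)^(γ−1))/(γ−1) → W_a/(P₁V₁) = -0.9208.
Path (b) isothermal: W = P₁V₁ ln(V₂/V₁) → W_b/(P₁V₁) = -0.784.
W_a / W_b = -0.9208 / -0.784 = 1.175.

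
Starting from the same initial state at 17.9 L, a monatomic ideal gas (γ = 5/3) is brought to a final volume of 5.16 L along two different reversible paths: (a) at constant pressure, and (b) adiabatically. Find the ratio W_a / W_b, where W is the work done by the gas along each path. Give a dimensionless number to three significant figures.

Path (a) isobaric: W = P₁(V₂ − V₁) → W_a/(P₁V₁) = -0.7117.
Path (b) adiabatic: W = P₁V₁(1 − (V₁/V₂)^(γ−1))/(γ−1) → W_b/(P₁V₁) = -1.937.
W_a / W_b = -0.7117 / -1.937 = 0.3674.

W_a / W_b ≈ 0.367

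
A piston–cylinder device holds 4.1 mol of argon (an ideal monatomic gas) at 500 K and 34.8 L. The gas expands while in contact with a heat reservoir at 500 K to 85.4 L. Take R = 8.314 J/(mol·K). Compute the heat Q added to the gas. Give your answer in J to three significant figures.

Isothermal ⇒ ΔU = 0, so Q = W = nRT ln(V₂/V₁).
Q = (4.1)(8.314)(500) ln(85.4/34.8) = 17044 × 0.8977 = 15301 J.

Q ≈ 15300 J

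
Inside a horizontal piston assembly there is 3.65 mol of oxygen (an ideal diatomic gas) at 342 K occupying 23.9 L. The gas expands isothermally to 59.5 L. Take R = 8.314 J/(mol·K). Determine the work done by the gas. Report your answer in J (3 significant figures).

Isothermal: W = nRT ln(V₂/V₁).
W = (3.65)(8.314)(342) × ln(59.5/23.9)
  = 10378 × 0.9121
W_by_gas = 9466 J.

W ≈ 9470 J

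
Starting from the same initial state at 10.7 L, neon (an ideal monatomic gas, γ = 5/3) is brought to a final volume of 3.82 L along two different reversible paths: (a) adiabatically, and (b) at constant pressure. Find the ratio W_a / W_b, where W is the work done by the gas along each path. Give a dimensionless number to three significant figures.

Path (a) adiabatic: W = P₁V₁(1 − (V₁/V₂)^(γ−1))/(γ−1) → W_a/(P₁V₁) = -1.481.
Path (b) isobaric: W = P₁(V₂ − V₁) → W_b/(P₁V₁) = -0.643.
W_a / W_b = -1.481 / -0.643 = 2.303.

W_a / W_b ≈ 2.30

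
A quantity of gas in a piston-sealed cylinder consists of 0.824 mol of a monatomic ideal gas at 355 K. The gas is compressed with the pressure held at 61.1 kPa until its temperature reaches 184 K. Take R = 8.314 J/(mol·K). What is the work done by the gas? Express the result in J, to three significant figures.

W ≈ -1170 J

Isobaric: W = P ΔV = nR ΔT.
W = (0.824)(8.314)(184 − 355) = -1171 J.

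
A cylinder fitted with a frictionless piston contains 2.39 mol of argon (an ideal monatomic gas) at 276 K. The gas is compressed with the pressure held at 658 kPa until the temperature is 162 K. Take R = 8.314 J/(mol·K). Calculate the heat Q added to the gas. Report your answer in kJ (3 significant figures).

Q ≈ -5.66 kJ

Isobaric: W = nRΔT = (2.39)(8.314)(-114) = -2265 J.
ΔU = nCᵥΔT with Cᵥ = 3R/2: ΔU = (2.39)(12.47)(-114) = -3398 J.
Q = ΔU + W = -3398 − 2265 = -5663 J.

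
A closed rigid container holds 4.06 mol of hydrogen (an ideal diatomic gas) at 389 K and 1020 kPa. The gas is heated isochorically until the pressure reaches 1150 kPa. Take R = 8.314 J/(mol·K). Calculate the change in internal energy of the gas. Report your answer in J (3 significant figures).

Constant volume ⇒ W = 0, so Q = ΔU = nCᵥΔT with Cᵥ = 5R/2 = 20.79 J/(mol·K).
At constant V, T₂/T₁ = P₂/P₁ ⇒ ΔT = T₁(P₂/P₁ − 1) = 389·(1150/1020 − 1) = 49.58 K.
ΔU = (4.06)(20.79)(49.58) = 4184 J.

ΔU ≈ 4180 J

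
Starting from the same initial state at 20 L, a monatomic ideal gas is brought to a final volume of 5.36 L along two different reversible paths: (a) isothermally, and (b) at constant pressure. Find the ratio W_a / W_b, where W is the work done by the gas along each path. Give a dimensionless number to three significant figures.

Path (a) isothermal: W = P₁V₁ ln(V₂/V₁) → W_a/(P₁V₁) = -1.317.
Path (b) isobaric: W = P₁(V₂ − V₁) → W_b/(P₁V₁) = -0.732.
W_a / W_b = -1.317 / -0.732 = 1.799.

W_a / W_b ≈ 1.80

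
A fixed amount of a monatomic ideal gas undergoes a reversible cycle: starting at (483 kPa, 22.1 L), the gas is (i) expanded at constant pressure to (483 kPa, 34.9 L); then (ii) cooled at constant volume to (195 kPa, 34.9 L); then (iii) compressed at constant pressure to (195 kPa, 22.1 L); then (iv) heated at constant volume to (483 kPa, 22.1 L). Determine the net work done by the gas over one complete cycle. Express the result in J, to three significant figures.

W_net ≈ 3690 J

Constant-volume legs do no work.
W(i) = (483)(34.9 − 22.1) = 6182 J; W(iii) = (195)(22.1 − 34.9) = -2496 J.
W_net = 6182 − 2496 = 3686 J (the clockwise enclosed area).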